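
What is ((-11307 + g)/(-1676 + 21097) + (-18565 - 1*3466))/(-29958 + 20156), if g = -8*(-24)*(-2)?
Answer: 213937871/95182321 ≈ 2.2477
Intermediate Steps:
g = -384 (g = 192*(-2) = -384)
((-11307 + g)/(-1676 + 21097) + (-18565 - 1*3466))/(-29958 + 20156) = ((-11307 - 384)/(-1676 + 21097) + (-18565 - 1*3466))/(-29958 + 20156) = (-11691/19421 + (-18565 - 3466))/(-9802) = (-11691*1/19421 - 22031)*(-1/9802) = (-11691/19421 - 22031)*(-1/9802) = -427875742/19421*(-1/9802) = 213937871/95182321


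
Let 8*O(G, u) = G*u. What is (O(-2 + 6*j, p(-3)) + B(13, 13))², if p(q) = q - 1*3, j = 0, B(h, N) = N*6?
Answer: 25281/4 ≈ 6320.3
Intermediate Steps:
B(h, N) = 6*N
p(q) = -3 + q (p(q) = q - 3 = -3 + q)
O(G, u) = G*u/8 (O(G, u) = (G*u)/8 = G*u/8)
(O(-2 + 6*j, p(-3)) + B(13, 13))² = ((-2 + 6*0)*(-3 - 3)/8 + 6*13)² = ((⅛)*(-2 + 0)*(-6) + 78)² = ((⅛)*(-2)*(-6) + 78)² = (3/2 + 78)² = (159/2)² = 25281/4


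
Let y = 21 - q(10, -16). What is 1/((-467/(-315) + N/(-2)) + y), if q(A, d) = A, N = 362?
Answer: -315/53083 ≈ -0.0059341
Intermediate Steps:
y = 11 (y = 21 - 1*10 = 21 - 10 = 11)
1/((-467/(-315) + N/(-2)) + y) = 1/((-467/(-315) + 362/(-2)) + 11) = 1/((-467*(-1/315) + 362*(-1/2)) + 11) = 1/((467/315 - 181) + 11) = 1/(-56548/315 + 11) = 1/(-53083/315) = -315/53083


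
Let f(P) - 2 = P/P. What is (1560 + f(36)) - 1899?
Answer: -336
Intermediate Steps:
f(P) = 3 (f(P) = 2 + P/P = 2 + 1 = 3)
(1560 + f(36)) - 1899 = (1560 + 3) - 1899 = 1563 - 1899 = -336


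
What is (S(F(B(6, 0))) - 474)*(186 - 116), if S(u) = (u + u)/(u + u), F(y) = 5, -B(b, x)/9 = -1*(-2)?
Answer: -33110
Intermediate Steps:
B(b, x) = -18 (B(b, x) = -(-9)*(-2) = -9*2 = -18)
S(u) = 1 (S(u) = (2*u)/((2*u)) = (2*u)*(1/(2*u)) = 1)
(S(F(B(6, 0))) - 474)*(186 - 116) = (1 - 474)*(186 - 116) = -473*70 = -33110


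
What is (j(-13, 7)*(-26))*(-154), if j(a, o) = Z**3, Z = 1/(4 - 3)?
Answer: 4004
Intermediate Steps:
Z = 1 (Z = 1/1 = 1)
j(a, o) = 1 (j(a, o) = 1**3 = 1)
(j(-13, 7)*(-26))*(-154) = (1*(-26))*(-154) = -26*(-154) = 4004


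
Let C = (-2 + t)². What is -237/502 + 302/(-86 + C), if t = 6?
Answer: -84097/17570 ≈ -4.7864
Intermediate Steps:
C = 16 (C = (-2 + 6)² = 4² = 16)
-237/502 + 302/(-86 + C) = -237/502 + 302/(-86 + 16) = -237*1/502 + 302/(-70) = -237/502 + 302*(-1/70) = -237/502 - 151/35 = -84097/17570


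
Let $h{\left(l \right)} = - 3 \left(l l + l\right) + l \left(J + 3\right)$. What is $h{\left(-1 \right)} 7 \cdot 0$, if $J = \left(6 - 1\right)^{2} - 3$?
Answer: $0$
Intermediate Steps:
$J = 22$ ($J = 5^{2} - 3 = 25 - 3 = 22$)
$h{\left(l \right)} = - 3 l^{2} + 22 l$ ($h{\left(l \right)} = - 3 \left(l l + l\right) + l \left(22 + 3\right) = - 3 \left(l^{2} + l\right) + l 25 = - 3 \left(l + l^{2}\right) + 25 l = \left(- 3 l - 3 l^{2}\right) + 25 l = - 3 l^{2} + 22 l$)
$h{\left(-1 \right)} 7 \cdot 0 = - (22 - -3) 7 \cdot 0 = - (22 + 3) 7 \cdot 0 = \left(-1\right) 25 \cdot 7 \cdot 0 = \left(-25\right) 7 \cdot 0 = \left(-175\right) 0 = 0$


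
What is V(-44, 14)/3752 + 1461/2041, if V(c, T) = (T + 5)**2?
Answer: 6218473/7657832 ≈ 0.81204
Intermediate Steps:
V(c, T) = (5 + T)**2
V(-44, 14)/3752 + 1461/2041 = (5 + 14)**2/3752 + 1461/2041 = 19**2*(1/3752) + 1461*(1/2041) = 361*(1/3752) + 1461/2041 = 361/3752 + 1461/2041 = 6218473/7657832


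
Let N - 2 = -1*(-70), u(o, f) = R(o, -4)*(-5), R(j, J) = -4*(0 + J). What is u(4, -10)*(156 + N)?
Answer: -18240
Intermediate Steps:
R(j, J) = -4*J
u(o, f) = -80 (u(o, f) = -4*(-4)*(-5) = 16*(-5) = -80)
N = 72 (N = 2 - 1*(-70) = 2 + 70 = 72)
u(4, -10)*(156 + N) = -80*(156 + 72) = -80*228 = -18240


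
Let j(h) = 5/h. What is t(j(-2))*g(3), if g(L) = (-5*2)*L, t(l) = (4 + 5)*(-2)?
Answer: 540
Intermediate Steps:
t(l) = -18 (t(l) = 9*(-2) = -18)
g(L) = -10*L
t(j(-2))*g(3) = -(-180)*3 = -18*(-30) = 540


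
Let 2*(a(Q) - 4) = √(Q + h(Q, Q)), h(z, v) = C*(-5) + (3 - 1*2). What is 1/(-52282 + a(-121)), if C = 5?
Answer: -209112/10931957281 - 2*I*√145/10931957281 ≈ -1.9128e-5 - 2.203e-9*I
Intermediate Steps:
h(z, v) = -24 (h(z, v) = 5*(-5) + (3 - 1*2) = -25 + (3 - 2) = -25 + 1 = -24)
a(Q) = 4 + √(-24 + Q)/2 (a(Q) = 4 + √(Q - 24)/2 = 4 + √(-24 + Q)/2)
1/(-52282 + a(-121)) = 1/(-52282 + (4 + √(-24 - 121)/2)) = 1/(-52282 + (4 + √(-145)/2)) = 1/(-52282 + (4 + (I*√145)/2)) = 1/(-52282 + (4 + I*√145/2)) = 1/(-52278 + I*√145/2)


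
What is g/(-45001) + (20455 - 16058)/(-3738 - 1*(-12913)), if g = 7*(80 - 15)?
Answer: 193694772/412884175 ≈ 0.46913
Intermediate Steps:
g = 455 (g = 7*65 = 455)
g/(-45001) + (20455 - 16058)/(-3738 - 1*(-12913)) = 455/(-45001) + (20455 - 16058)/(-3738 - 1*(-12913)) = 455*(-1/45001) + 4397/(-3738 + 12913) = -455/45001 + 4397/9175 = 193694772/412884175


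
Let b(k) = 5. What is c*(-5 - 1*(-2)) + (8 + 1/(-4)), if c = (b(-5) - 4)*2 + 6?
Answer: -65/4 ≈ -16.250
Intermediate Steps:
c = 8 (c = (5 - 4)*2 + 6 = 1*2 + 6 = 2 + 6 = 8)
c*(-5 - 1*(-2)) + (8 + 1/(-4)) = 8*(-5 - 1*(-2)) + (8 + 1/(-4)) = 8*(-5 + 2) + (8 - 1/4) = 8*(-3) + 31/4 = -24 + 31/4 = -65/4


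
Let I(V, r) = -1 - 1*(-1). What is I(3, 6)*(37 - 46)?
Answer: 0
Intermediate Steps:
I(V, r) = 0 (I(V, r) = -1 + 1 = 0)
I(3, 6)*(37 - 46) = 0*(37 - 46) = 0*(-9) = 0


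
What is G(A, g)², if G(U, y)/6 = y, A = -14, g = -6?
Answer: 1296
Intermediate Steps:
G(U, y) = 6*y
G(A, g)² = (6*(-6))² = (-36)² = 1296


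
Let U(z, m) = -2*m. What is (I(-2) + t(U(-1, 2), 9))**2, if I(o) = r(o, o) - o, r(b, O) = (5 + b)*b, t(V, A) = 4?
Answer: 0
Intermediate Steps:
r(b, O) = b*(5 + b)
I(o) = -o + o*(5 + o) (I(o) = o*(5 + o) - o = -o + o*(5 + o))
(I(-2) + t(U(-1, 2), 9))**2 = (-2*(4 - 2) + 4)**2 = (-2*2 + 4)**2 = (-4 + 4)**2 = 0**2 = 0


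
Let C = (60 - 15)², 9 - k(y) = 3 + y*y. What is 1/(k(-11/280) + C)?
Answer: 78400/159230279 ≈ 0.00049237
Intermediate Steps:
k(y) = 6 - y² (k(y) = 9 - (3 + y*y) = 9 - (3 + y²) = 9 + (-3 - y²) = 6 - y²)
C = 2025 (C = 45² = 2025)
1/(k(-11/280) + C) = 1/((6 - (-11/280)²) + 2025) = 1/((6 - 1*121/78400) + 2025) = 1/((6 - 121/78400) + 2025) = 1/(470279/78400 + 2025) = 1/(159230279/78400) = 78400/159230279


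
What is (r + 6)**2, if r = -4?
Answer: 4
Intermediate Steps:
(r + 6)**2 = (-4 + 6)**2 = 2**2 = 4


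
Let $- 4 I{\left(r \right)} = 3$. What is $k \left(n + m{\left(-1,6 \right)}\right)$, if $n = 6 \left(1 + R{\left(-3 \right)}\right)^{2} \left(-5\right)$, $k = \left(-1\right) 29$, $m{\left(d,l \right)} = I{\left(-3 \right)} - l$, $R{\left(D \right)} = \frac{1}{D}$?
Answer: $\frac{6989}{12} \approx 582.42$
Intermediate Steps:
$I{\left(r \right)} = - \frac{3}{4}$ ($I{\left(r \right)} = \left(- \frac{1}{4}\right) 3 = - \frac{3}{4}$)
$m{\left(d,l \right)} = - \frac{3}{4} - l$
$k = -29$
$n = - \frac{40}{3}$ ($n = 6 \left(1 + \frac{1}{-3}\right)^{2} \left(-5\right) = 6 \left(1 - \frac{1}{3}\right)^{2} \left(-5\right) = 6 \left(\frac{2}{3}\right)^{2} \left(-5\right) = 6 \cdot \frac{4}{9} \left(-5\right) = \frac{8}{3} \left(-5\right) = - \frac{40}{3} \approx -13.333$)
$k \left(n + m{\left(-1,6 \right)}\right) = - 29 \left(- \frac{40}{3} - \frac{27}{4}\right) = \left(-29\right) \left(- \frac{241}{12}\right) = \frac{6989}{12}$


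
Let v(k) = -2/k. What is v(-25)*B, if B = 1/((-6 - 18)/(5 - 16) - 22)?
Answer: -11/2725 ≈ -0.0040367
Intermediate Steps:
B = -11/218 (B = 1/(-24/(-11) - 22) = 1/(-24*(-1/11) - 22) = 1/(24/11 - 22) = 1/(-218/11) = -11/218 ≈ -0.050459)
v(-25)*B = -2/(-25)*(-11/218) = -2*(-1/25)*(-11/218) = (2/25)*(-11/218) = -11/2725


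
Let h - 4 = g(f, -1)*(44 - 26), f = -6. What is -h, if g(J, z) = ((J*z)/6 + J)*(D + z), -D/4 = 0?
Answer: -94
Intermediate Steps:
D = 0 (D = -4*0 = 0)
g(J, z) = z*(J + J*z/6) (g(J, z) = ((J*z)/6 + J)*(0 + z) = ((J*z)*(⅙) + J)*z = (J*z/6 + J)*z = (J + J*z/6)*z = z*(J + J*z/6))
h = 94 (h = 4 + ((⅙)*(-6)*(-1)*(6 - 1))*(44 - 26) = 4 + ((⅙)*(-6)*(-1)*5)*18 = 4 + 5*18 = 4 + 90 = 94)
-h = -1*94 = -94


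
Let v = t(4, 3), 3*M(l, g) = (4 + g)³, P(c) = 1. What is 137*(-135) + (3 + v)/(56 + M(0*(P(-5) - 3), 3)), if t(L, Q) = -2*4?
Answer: -9450960/511 ≈ -18495.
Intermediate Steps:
t(L, Q) = -8
M(l, g) = (4 + g)³/3
v = -8
137*(-135) + (3 + v)/(56 + M(0*(P(-5) - 3), 3)) = 137*(-135) + (3 - 8)/(56 + (4 + 3)³/3) = -18495 - 5/(56 + (⅓)*7³) = -18495 - 5/(56 + (⅓)*343) = -18495 - 5/(56 + 343/3) = -18495 - 5/511/3 = -18495 - 5*3/511 = -18495 - 15/511 = -9450960/511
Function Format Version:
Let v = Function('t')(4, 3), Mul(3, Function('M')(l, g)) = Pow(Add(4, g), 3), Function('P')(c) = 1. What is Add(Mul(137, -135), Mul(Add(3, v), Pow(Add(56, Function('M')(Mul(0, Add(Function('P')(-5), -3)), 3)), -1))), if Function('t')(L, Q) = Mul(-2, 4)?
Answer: Rational(-9450960, 511) ≈ -18495.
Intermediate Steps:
Function('t')(L, Q) = -8
Function('M')(l, g) = Mul(Rational(1, 3), Pow(Add(4, g), 3))
v = -8
Add(Mul(137, -135), Mul(Add(3, v), Pow(Add(56, Function('M')(Mul(0, Add(Function('P')(-5), -3)), 3)), -1))) = Add(Mul(137, -135), Mul(Add(3, -8), Pow(Add(56, Mul(Rational(1, 3), Pow(Add(4, 3), 3))), -1))) = Add(-18495, Mul(-5, Pow(Add(56, Mul(Rational(1, 3), Pow(7, 3))), -1))) = Add(-18495, Mul(-5, Pow(Add(56, Mul(Rational(1, 3), 343)), -1))) = Add(-18495, Mul(-5, Pow(Add(56, Rational(343, 3)), -1))) = Add(-18495, Mul(-5, Pow(Rational(511, 3), -1))) = Add(-18495, Mul(-5, Rational(3, 511))) = Add(-18495, Rational(-15, 511)) = Rational(-9450960, 511)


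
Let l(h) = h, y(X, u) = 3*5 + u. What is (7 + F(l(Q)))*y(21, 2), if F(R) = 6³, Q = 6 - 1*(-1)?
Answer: 3791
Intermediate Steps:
Q = 7 (Q = 6 + 1 = 7)
y(X, u) = 15 + u
F(R) = 216
(7 + F(l(Q)))*y(21, 2) = (7 + 216)*(15 + 2) = 223*17 = 3791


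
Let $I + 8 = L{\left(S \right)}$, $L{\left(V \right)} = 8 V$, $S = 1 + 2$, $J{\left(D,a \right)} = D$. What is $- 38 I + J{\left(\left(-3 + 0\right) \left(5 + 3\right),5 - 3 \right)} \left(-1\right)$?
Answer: $-584$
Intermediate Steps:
$S = 3$
$I = 16$ ($I = -8 + 8 \cdot 3 = -8 + 24 = 16$)
$- 38 I + J{\left(\left(-3 + 0\right) \left(5 + 3\right),5 - 3 \right)} \left(-1\right) = \left(-38\right) 16 + \left(-3 + 0\right) \left(5 + 3\right) \left(-1\right) = -608 + \left(-3\right) 8 \left(-1\right) = -608 - -24 = -608 + 24 = -584$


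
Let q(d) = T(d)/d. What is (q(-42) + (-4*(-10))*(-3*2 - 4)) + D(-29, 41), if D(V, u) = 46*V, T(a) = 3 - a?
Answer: -24291/14 ≈ -1735.1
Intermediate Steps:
q(d) = (3 - d)/d
(q(-42) + (-4*(-10))*(-3*2 - 4)) + D(-29, 41) = ((3 - 1*(-42))/(-42) + (-4*(-10))*(-3*2 - 4)) + 46*(-29) = (-(3 + 42)/42 + 40*(-6 - 4)) - 1334 = (-1/42*45 + 40*(-10)) - 1334 = (-15/14 - 400) - 1334 = -5615/14 - 1334 = -24291/14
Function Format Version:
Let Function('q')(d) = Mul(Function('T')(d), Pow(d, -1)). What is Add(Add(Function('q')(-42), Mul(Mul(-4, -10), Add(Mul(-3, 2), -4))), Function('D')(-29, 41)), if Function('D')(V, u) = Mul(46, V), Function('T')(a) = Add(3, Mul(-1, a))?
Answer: Rational(-24291, 14) ≈ -1735.1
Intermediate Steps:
Function('q')(d) = Mul(Pow(d, -1), Add(3, Mul(-1, d))) (Function('q')(d) = Mul(Add(3, Mul(-1, d)), Pow(d, -1)) = Mul(Pow(d, -1), Add(3, Mul(-1, d))))
Add(Add(Function('q')(-42), Mul(Mul(-4, -10), Add(Mul(-3, 2), -4))), Function('D')(-29, 41)) = Add(Add(Mul(Pow(-42, -1), Add(3, Mul(-1, -42))), Mul(Mul(-4, -10), Add(Mul(-3, 2), -4))), Mul(46, -29)) = Add(Add(Mul(Rational(-1, 42), Add(3, 42)), Mul(40, Add(-6, -4))), -1334) = Add(Add(Mul(Rational(-1, 42), 45), Mul(40, -10)), -1334) = Add(Add(Rational(-15, 14), -400), -1334) = Add(Rational(-5615, 14), -1334) = Rational(-24291, 14)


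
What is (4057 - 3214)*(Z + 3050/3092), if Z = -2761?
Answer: -3597064983/1546 ≈ -2.3267e+6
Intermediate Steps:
(4057 - 3214)*(Z + 3050/3092) = (4057 - 3214)*(-2761 + 3050/3092) = 843*(-2761 + 3050*(1/3092)) = 843*(-2761 + 1525/1546) = 843*(-4266981/1546) = -3597064983/1546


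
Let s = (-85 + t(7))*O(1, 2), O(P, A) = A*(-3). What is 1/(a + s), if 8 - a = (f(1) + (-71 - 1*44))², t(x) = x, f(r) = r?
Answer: -1/12520 ≈ -7.9872e-5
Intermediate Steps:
O(P, A) = -3*A
s = 468 (s = (-85 + 7)*(-3*2) = -78*(-6) = 468)
a = -12988 (a = 8 - (1 + (-71 - 1*44))² = 8 - (1 + (-71 - 44))² = 8 - (1 - 115)² = 8 - 1*(-114)² = 8 - 1*12996 = 8 - 12996 = -12988)
1/(a + s) = 1/(-12988 + 468) = 1/(-12520) = -1/12520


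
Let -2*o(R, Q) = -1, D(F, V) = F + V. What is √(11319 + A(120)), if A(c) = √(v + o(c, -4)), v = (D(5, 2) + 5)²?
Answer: √(45276 + 34*√2)/2 ≈ 106.45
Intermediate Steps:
o(R, Q) = ½ (o(R, Q) = -½*(-1) = ½)
v = 144 (v = ((5 + 2) + 5)² = (7 + 5)² = 12² = 144)
A(c) = 17*√2/2 (A(c) = √(144 + ½) = √(289/2) = 17*√2/2)
√(11319 + A(120)) = √(11319 + 17*√2/2)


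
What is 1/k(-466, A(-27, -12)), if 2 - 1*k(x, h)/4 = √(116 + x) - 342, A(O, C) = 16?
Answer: 43/59343 + 5*I*√14/474744 ≈ 0.0007246 + 3.9407e-5*I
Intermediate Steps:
k(x, h) = 1376 - 4*√(116 + x) (k(x, h) = 8 - 4*(√(116 + x) - 342) = 8 - 4*(-342 + √(116 + x)) = 8 + (1368 - 4*√(116 + x)) = 1376 - 4*√(116 + x))
1/k(-466, A(-27, -12)) = 1/(1376 - 4*√(116 - 466)) = 1/(1376 - 20*I*√14)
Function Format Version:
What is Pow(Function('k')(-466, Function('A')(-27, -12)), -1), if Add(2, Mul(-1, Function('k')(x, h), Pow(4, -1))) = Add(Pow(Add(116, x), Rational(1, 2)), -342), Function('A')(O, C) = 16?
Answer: Add(Rational(43, 59343), Mul(Rational(5, 474744), I, Pow(14, Rational(1, 2)))) ≈ Add(0.00072460, Mul(3.9407e-5, I))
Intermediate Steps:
Function('k')(x, h) = Add(1376, Mul(-4, Pow(Add(116, x), Rational(1, 2)))) (Function('k')(x, h) = Add(8, Mul(-4, Add(Pow(Add(116, x), Rational(1, 2)), -342))) = Add(8, Mul(-4, Add(-342, Pow(Add(116, x), Rational(1, 2))))) = Add(8, Add(1368, Mul(-4, Pow(Add(116, x), Rational(1, 2))))) = Add(1376, Mul(-4, Pow(Add(116, x), Rational(1, 2)))))
Pow(Function('k')(-466, Function('A')(-27, -12)), -1) = Pow(Add(1376, Mul(-4, Pow(Add(116, -466), Rational(1, 2)))), -1) = Pow(Add(1376, Mul(-4, Pow(-350, Rational(1, 2)))), -1) = Pow(Add(1376, Mul(-4, Mul(5, I, Pow(14, Rational(1, 2))))), -1) = Pow(Add(1376, Mul(-20, I, Pow(14, Rational(1, 2)))), -1)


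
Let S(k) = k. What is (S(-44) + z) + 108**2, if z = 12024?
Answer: 23644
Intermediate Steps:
(S(-44) + z) + 108**2 = (-44 + 12024) + 108**2 = 11980 + 11664 = 23644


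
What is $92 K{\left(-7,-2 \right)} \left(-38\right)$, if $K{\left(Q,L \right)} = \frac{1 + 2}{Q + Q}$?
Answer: $\frac{5244}{7} \approx 749.14$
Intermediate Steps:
$K{\left(Q,L \right)} = \frac{3}{2 Q}$
$92 K{\left(-7,-2 \right)} \left(-38\right) = 92 \frac{3}{2 \left(-7\right)} \left(-38\right) = 92 \cdot \frac{3}{2} \left(- \frac{1}{7}\right) \left(-38\right) = 92 \left(- \frac{3}{14}\right) \left(-38\right) = \left(- \frac{138}{7}\right) \left(-38\right) = \frac{5244}{7}$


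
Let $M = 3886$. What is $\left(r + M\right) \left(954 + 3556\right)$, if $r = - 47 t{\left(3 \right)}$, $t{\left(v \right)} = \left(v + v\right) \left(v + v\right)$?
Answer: $9894940$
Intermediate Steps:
$t{\left(v \right)} = 4 v^{2}$ ($t{\left(v \right)} = 2 v 2 v = 4 v^{2}$)
$r = -1692$ ($r = - 47 \cdot 4 \cdot 3^{2} = - 47 \cdot 4 \cdot 9 = \left(-47\right) 36 = -1692$)
$\left(r + M\right) \left(954 + 3556\right) = \left(-1692 + 3886\right) \left(954 + 3556\right) = 2194 \cdot 4510 = 9894940$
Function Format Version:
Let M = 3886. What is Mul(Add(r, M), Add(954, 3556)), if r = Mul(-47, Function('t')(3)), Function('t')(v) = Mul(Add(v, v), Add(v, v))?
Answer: 9894940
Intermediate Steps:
Function('t')(v) = Mul(4, Pow(v, 2)) (Function('t')(v) = Mul(Mul(2, v), Mul(2, v)) = Mul(4, Pow(v, 2)))
r = -1692 (r = Mul(-47, Mul(4, Pow(3, 2))) = Mul(-47, Mul(4, 9)) = Mul(-47, 36) = -1692)
Mul(Add(r, M), Add(954, 3556)) = Mul(Add(-1692, 3886), Add(954, 3556)) = Mul(2194, 4510) = 9894940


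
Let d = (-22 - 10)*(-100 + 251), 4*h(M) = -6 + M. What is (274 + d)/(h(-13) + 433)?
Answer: -18232/1713 ≈ -10.643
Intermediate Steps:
h(M) = -3/2 + M/4 (h(M) = (-6 + M)/4 = -3/2 + M/4)
d = -4832 (d = -32*151 = -4832)
(274 + d)/(h(-13) + 433) = (274 - 4832)/((-3/2 + (¼)*(-13)) + 433) = -4558/((-3/2 - 13/4) + 433) = -4558/(-19/4 + 433) = -4558/1713/4 = -4558*4/1713 = -18232/1713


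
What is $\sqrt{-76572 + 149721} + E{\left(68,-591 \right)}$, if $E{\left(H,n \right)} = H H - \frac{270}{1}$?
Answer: $4354 + \sqrt{73149} \approx 4624.5$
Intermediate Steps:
$E{\left(H,n \right)} = -270 + H^{2}$ ($E{\left(H,n \right)} = H^{2} - 270 = -270 + H^{2}$)
$\sqrt{-76572 + 149721} + E{\left(68,-591 \right)} = \sqrt{-76572 + 149721} - \left(270 - 68^{2}\right) = \sqrt{73149} + \left(-270 + 4624\right) = \sqrt{73149} + 4354 = 4354 + \sqrt{73149}$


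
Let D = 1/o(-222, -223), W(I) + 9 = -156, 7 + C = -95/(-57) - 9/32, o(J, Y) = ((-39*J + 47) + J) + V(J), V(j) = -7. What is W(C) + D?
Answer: -1398539/8476 ≈ -165.00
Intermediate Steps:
o(J, Y) = 40 - 38*J (o(J, Y) = ((-39*J + 47) + J) - 7 = ((47 - 39*J) + J) - 7 = (47 - 38*J) - 7 = 40 - 38*J)
C = -539/96 (C = -7 + (-95/(-57) - 9/32) = -7 + (-95*(-1/57) - 9*1/32) = -7 + (5/3 - 9/32) = -7 + 133/96 = -539/96 ≈ -5.6146)
W(I) = -165 (W(I) = -9 - 156 = -165)
D = 1/8476 (D = 1/(40 - 38*(-222)) = 1/(40 + 8436) = 1/8476 ≈ 0.00011798)
W(C) + D = -165 + 1/8476 = -1398539/8476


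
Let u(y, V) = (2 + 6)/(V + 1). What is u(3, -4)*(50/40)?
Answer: -10/3 ≈ -3.3333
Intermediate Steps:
u(y, V) = 8/(1 + V)
u(3, -4)*(50/40) = (8/(1 - 4))*(50/40) = (8/(-3))*(50*(1/40)) = (8*(-⅓))*(5/4) = -8/3*5/4 = -10/3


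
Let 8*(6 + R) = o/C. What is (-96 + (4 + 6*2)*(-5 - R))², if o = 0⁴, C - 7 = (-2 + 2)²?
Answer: 6400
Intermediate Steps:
C = 7 (C = 7 + (-2 + 2)² = 7 + 0² = 7 + 0 = 7)
o = 0
R = -6 (R = -6 + (0/7)/8 = -6 + (0*(⅐))/8 = -6 + (⅛)*0 = -6 + 0 = -6)
(-96 + (4 + 6*2)*(-5 - R))² = (-96 + (4 + 6*2)*(-5 - 1*(-6)))² = (-96 + (4 + 12)*(-5 + 6))² = (-96 + 16*1)² = (-96 + 16)² = (-80)² = 6400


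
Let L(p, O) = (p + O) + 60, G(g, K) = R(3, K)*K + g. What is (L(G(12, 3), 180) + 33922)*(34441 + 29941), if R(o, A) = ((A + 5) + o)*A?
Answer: 2206564286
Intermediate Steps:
R(o, A) = A*(5 + A + o) (R(o, A) = ((5 + A) + o)*A = (5 + A + o)*A = A*(5 + A + o))
G(g, K) = g + K²*(8 + K) (G(g, K) = (K*(5 + K + 3))*K + g = (K*(8 + K))*K + g = K²*(8 + K) + g = g + K²*(8 + K))
L(p, O) = 60 + O + p (L(p, O) = (O + p) + 60 = 60 + O + p)
(L(G(12, 3), 180) + 33922)*(34441 + 29941) = ((60 + 180 + (12 + 3²*(8 + 3))) + 33922)*(34441 + 29941) = ((60 + 180 + (12 + 9*11)) + 33922)*64382 = ((60 + 180 + (12 + 99)) + 33922)*64382 = ((60 + 180 + 111) + 33922)*64382 = (351 + 33922)*64382 = 34273*64382 = 2206564286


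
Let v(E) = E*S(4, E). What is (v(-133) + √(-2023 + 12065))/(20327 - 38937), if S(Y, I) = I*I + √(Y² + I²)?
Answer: 2352637/18610 - √10042/18610 + 133*√17705/18610 ≈ 127.36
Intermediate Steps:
S(Y, I) = I² + √(I² + Y²)
v(E) = E*(E² + √(16 + E²)) (v(E) = E*(E² + √(E² + 4²)) = E*(E² + √(E² + 16)) = E*(E² + √(16 + E²)))
(v(-133) + √(-2023 + 12065))/(20327 - 38937) = (-133*((-133)² + √(16 + (-133)²)) + √(-2023 + 12065))/(20327 - 38937) = (-133*(17689 + √(16 + 17689)) + √10042)/(-18610) = (-133*(17689 + √17705) + √10042)*(-1/18610) = ((-2352637 - 133*√17705) + √10042)*(-1/18610) = (-2352637 + √10042 - 133*√17705)*(-1/18610) = 2352637/18610 - √10042/18610 + 133*√17705/18610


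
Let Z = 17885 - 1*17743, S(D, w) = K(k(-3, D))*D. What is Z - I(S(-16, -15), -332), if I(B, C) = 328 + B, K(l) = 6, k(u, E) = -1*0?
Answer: -90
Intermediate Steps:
k(u, E) = 0
S(D, w) = 6*D
Z = 142 (Z = 17885 - 17743 = 142)
Z - I(S(-16, -15), -332) = 142 - (328 + 6*(-16)) = 142 - (328 - 96) = 142 - 1*232 = 142 - 232 = -90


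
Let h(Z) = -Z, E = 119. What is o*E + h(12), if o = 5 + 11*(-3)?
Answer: -3344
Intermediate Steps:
o = -28 (o = 5 - 33 = -28)
o*E + h(12) = -28*119 - 1*12 = -3332 - 12 = -3344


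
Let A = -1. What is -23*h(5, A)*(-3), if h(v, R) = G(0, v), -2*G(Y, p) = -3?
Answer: 207/2 ≈ 103.50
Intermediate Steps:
G(Y, p) = 3/2 (G(Y, p) = -½*(-3) = 3/2)
h(v, R) = 3/2
-23*h(5, A)*(-3) = -23*3/2*(-3) = -69/2*(-3) = 207/2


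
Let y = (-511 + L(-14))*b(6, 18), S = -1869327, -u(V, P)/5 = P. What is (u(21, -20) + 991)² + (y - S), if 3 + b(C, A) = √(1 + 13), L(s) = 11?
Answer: 3061108 - 500*√14 ≈ 3.0592e+6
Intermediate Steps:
u(V, P) = -5*P
b(C, A) = -3 + √14 (b(C, A) = -3 + √(1 + 13) = -3 + √14)
y = 1500 - 500*√14 (y = (-511 + 11)*(-3 + √14) = -500*(-3 + √14) = 1500 - 500*√14 ≈ -370.83)
(u(21, -20) + 991)² + (y - S) = (-5*(-20) + 991)² + ((1500 - 500*√14) - 1*(-1869327)) = (100 + 991)² + ((1500 - 500*√14) + 1869327) = 1091² + (1870827 - 500*√14) = 1190281 + (1870827 - 500*√14) = 3061108 - 500*√14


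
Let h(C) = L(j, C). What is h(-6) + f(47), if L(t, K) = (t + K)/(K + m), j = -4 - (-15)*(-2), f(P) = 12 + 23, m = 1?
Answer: 43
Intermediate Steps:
f(P) = 35
j = -34 (j = -4 - 5*6 = -4 - 30 = -34)
L(t, K) = (K + t)/(1 + K) (L(t, K) = (t + K)/(K + 1) = (K + t)/(1 + K))
h(C) = (-34 + C)/(1 + C) (h(C) = (C - 34)/(1 + C) = (-34 + C)/(1 + C))
h(-6) + f(47) = (-34 - 6)/(1 - 6) + 35 = -40/(-5) + 35 = -⅕*(-40) + 35 = 8 + 35 = 43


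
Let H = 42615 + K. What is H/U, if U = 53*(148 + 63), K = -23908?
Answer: 18707/11183 ≈ 1.6728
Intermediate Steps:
U = 11183 (U = 53*211 = 11183)
H = 18707 (H = 42615 - 23908 = 18707)
H/U = 18707/11183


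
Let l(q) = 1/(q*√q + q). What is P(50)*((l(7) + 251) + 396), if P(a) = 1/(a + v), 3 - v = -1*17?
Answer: 27173/2940 + √7/2940 ≈ 9.2434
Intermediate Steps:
l(q) = 1/(q + q^(3/2)) (l(q) = 1/(q^(3/2) + q) = 1/(q + q^(3/2)))
v = 20 (v = 3 - (-1)*17 = 3 - 1*(-17) = 3 + 17 = 20)
P(a) = 1/(20 + a) (P(a) = 1/(a + 20) = 1/(20 + a))
P(50)*((l(7) + 251) + 396) = ((1/(7 + 7^(3/2)) + 251) + 396)/(20 + 50) = ((1/(7 + 7*√7) + 251) + 396)/70 = ((251 + 1/(7 + 7*√7)) + 396)/70 = (647 + 1/(7 + 7*√7))/70 = 647/70 + 1/(70*(7 + 7*√7))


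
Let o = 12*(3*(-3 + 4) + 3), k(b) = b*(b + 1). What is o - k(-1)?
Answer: 72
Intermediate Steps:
k(b) = b*(1 + b)
o = 72 (o = 12*(3*1 + 3) = 12*(3 + 3) = 12*6 = 72)
o - k(-1) = 72 - (-1)*(1 - 1) = 72 - (-1)*0 = 72 - 1*0 = 72 + 0 = 72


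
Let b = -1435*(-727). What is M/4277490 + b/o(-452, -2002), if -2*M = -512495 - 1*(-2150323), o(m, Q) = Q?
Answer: -318864965777/611681070 ≈ -521.29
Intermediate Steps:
b = 1043245
M = -818914 (M = -(-512495 - 1*(-2150323))/2 = -(-512495 + 2150323)/2 = -½*1637828 = -818914)
M/4277490 + b/o(-452, -2002) = -818914/4277490 + 1043245/(-2002) = -818914*1/4277490 + 1043245*(-1/2002) = -409457/2138745 - 149035/286 = -318864965777/611681070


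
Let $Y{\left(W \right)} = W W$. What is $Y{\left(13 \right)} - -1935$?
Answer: $2104$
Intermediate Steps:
$Y{\left(W \right)} = W^{2}$
$Y{\left(13 \right)} - -1935 = 13^{2} - -1935 = 169 + 1935 = 2104$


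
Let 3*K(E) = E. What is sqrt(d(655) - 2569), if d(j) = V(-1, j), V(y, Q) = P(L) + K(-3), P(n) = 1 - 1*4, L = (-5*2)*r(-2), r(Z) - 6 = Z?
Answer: I*sqrt(2573) ≈ 50.725*I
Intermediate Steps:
r(Z) = 6 + Z
K(E) = E/3
L = -40 (L = (-5*2)*(6 - 2) = -10*4 = -40)
P(n) = -3 (P(n) = 1 - 4 = -3)
V(y, Q) = -4 (V(y, Q) = -3 + (1/3)*(-3) = -3 - 1 = -4)
d(j) = -4
sqrt(d(655) - 2569) = sqrt(-4 - 2569) = sqrt(-2573) = I*sqrt(2573)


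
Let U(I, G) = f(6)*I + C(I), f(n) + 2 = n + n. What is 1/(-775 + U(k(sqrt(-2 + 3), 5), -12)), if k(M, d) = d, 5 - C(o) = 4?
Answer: -1/724 ≈ -0.0013812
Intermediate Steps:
f(n) = -2 + 2*n (f(n) = -2 + (n + n) = -2 + 2*n)
C(o) = 1 (C(o) = 5 - 1*4 = 5 - 4 = 1)
U(I, G) = 1 + 10*I (U(I, G) = (-2 + 2*6)*I + 1 = (-2 + 12)*I + 1 = 10*I + 1 = 1 + 10*I)
1/(-775 + U(k(sqrt(-2 + 3), 5), -12)) = 1/(-775 + (1 + 10*5)) = 1/(-775 + (1 + 50)) = 1/(-775 + 51) = 1/(-724) = -1/724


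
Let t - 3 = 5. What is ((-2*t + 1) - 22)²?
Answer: 1369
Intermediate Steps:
t = 8 (t = 3 + 5 = 8)
((-2*t + 1) - 22)² = ((-2*8 + 1) - 22)² = ((-16 + 1) - 22)² = (-15 - 22)² = (-37)² = 1369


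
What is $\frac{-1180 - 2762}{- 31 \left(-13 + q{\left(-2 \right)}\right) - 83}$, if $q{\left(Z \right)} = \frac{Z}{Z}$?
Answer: $- \frac{3942}{289} \approx -13.64$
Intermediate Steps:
$q{\left(Z \right)} = 1$
$\frac{-1180 - 2762}{- 31 \left(-13 + q{\left(-2 \right)}\right) - 83} = \frac{-1180 - 2762}{- 31 \left(-13 + 1\right) - 83} = - \frac{3942}{\left(-31\right) \left(-12\right) - 83} = - \frac{3942}{372 - 83} = - \frac{3942}{289}$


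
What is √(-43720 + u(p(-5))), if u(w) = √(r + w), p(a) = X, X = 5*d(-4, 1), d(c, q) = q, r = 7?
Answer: √(-43720 + 2*√3) ≈ 209.08*I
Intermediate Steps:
X = 5 (X = 5*1 = 5)
p(a) = 5
u(w) = √(7 + w)
√(-43720 + u(p(-5))) = √(-43720 + √(7 + 5)) = √(-43720 + √12) = √(-43720 + 2*√3)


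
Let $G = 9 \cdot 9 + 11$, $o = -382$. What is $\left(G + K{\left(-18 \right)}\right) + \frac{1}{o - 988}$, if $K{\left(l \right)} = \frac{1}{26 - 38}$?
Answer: $\frac{755549}{8220} \approx 91.916$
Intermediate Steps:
$K{\left(l \right)} = - \frac{1}{12}$ ($K{\left(l \right)} = \frac{1}{-12} = - \frac{1}{12}$)
$G = 92$ ($G = 81 + 11 = 92$)
$\left(G + K{\left(-18 \right)}\right) + \frac{1}{o - 988} = \left(92 - \frac{1}{12}\right) + \frac{1}{-382 - 988} = \frac{1103}{12} + \frac{1}{-1370} = \frac{1103}{12} - \frac{1}{1370} = \frac{755549}{8220}$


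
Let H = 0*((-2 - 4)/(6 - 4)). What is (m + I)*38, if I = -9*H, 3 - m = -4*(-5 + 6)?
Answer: 266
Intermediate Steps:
m = 7 (m = 3 - (-4)*(-5 + 6) = 3 - (-4) = 3 - 1*(-4) = 3 + 4 = 7)
H = 0 (H = 0*(-6/2) = 0*(-6*½) = 0*(-3) = 0)
I = 0 (I = -9*0 = 0)
(m + I)*38 = (7 + 0)*38 = 7*38 = 266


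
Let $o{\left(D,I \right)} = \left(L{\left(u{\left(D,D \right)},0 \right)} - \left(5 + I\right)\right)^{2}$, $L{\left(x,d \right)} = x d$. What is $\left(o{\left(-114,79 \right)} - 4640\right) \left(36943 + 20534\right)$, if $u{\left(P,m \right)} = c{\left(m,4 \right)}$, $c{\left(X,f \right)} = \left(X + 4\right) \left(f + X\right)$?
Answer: $138864432$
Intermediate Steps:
$c{\left(X,f \right)} = \left(4 + X\right) \left(X + f\right)$
$u{\left(P,m \right)} = 16 + m^{2} + 8 m$ ($u{\left(P,m \right)} = m^{2} + 4 m + 4 \cdot 4 + m 4 = m^{2} + 4 m + 16 + 4 m = 16 + m^{2} + 8 m$)
$L{\left(x,d \right)} = d x$
$o{\left(D,I \right)} = \left(-5 - I\right)^{2}$ ($o{\left(D,I \right)} = \left(0 \left(16 + D^{2} + 8 D\right) - \left(5 + I\right)\right)^{2} = \left(0 - \left(5 + I\right)\right)^{2} = \left(-5 - I\right)^{2}$)
$\left(o{\left(-114,79 \right)} - 4640\right) \left(36943 + 20534\right) = \left(\left(5 + 79\right)^{2} - 4640\right) \left(36943 + 20534\right) = \left(84^{2} - 4640\right) 57477 = \left(7056 - 4640\right) 57477 = 2416 \cdot 57477 = 138864432$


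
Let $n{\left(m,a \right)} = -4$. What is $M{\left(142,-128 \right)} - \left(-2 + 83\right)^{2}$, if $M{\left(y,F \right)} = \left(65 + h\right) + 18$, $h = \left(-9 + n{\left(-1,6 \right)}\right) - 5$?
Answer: $-6496$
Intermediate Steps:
$h = -18$ ($h = \left(-9 - 4\right) - 5 = -13 - 5 = -18$)
$M{\left(y,F \right)} = 65$ ($M{\left(y,F \right)} = \left(65 - 18\right) + 18 = 47 + 18 = 65$)
$M{\left(142,-128 \right)} - \left(-2 + 83\right)^{2} = 65 - \left(-2 + 83\right)^{2} = 65 - 81^{2} = 65 - 6561 = -6496$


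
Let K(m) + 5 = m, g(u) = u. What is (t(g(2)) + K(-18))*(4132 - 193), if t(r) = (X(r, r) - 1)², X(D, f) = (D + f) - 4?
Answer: -86658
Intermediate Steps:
X(D, f) = -4 + D + f
K(m) = -5 + m
t(r) = (-5 + 2*r)² (t(r) = ((-4 + r + r) - 1)² = ((-4 + 2*r) - 1)² = (-5 + 2*r)²)
(t(g(2)) + K(-18))*(4132 - 193) = ((-5 + 2*2)² + (-5 - 18))*(4132 - 193) = ((-5 + 4)² - 23)*3939 = ((-1)² - 23)*3939 = (1 - 23)*3939 = -22*3939 = -86658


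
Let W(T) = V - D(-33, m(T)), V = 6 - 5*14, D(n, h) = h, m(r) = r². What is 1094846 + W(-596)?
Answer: 739566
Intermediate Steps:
V = -64 (V = 6 - 70 = -64)
W(T) = -64 - T²
1094846 + W(-596) = 1094846 + (-64 - 1*(-596)²) = 1094846 + (-64 - 1*355216) = 1094846 + (-64 - 355216) = 1094846 - 355280 = 739566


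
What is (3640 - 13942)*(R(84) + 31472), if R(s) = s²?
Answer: -396915456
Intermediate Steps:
(3640 - 13942)*(R(84) + 31472) = (3640 - 13942)*(84² + 31472) = -10302*(7056 + 31472) = -10302*38528 = -396915456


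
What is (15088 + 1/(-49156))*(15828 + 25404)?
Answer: 7645090313916/12289 ≈ 6.2211e+8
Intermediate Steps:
(15088 + 1/(-49156))*(15828 + 25404) = (15088 - 1/49156)*41232 = (741665727/49156)*41232 = 7645090313916/12289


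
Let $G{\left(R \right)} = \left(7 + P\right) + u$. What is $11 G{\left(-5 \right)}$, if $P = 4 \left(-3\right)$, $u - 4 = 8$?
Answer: $77$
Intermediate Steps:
$u = 12$ ($u = 4 + 8 = 12$)
$P = -12$
$G{\left(R \right)} = 7$ ($G{\left(R \right)} = \left(7 - 12\right) + 12 = -5 + 12 = 7$)
$11 G{\left(-5 \right)} = 11 \cdot 7 = 77$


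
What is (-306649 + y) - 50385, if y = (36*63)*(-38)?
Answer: -443218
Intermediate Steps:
y = -86184 (y = 2268*(-38) = -86184)
(-306649 + y) - 50385 = (-306649 - 86184) - 50385 = -392833 - 50385 = -443218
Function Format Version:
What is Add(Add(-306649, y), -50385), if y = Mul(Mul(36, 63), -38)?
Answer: -443218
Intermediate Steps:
y = -86184 (y = Mul(2268, -38) = -86184)
Add(Add(-306649, y), -50385) = Add(Add(-306649, -86184), -50385) = Add(-392833, -50385) = -443218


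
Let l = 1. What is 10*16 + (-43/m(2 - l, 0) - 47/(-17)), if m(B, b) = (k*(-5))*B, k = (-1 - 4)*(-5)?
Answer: 346606/2125 ≈ 163.11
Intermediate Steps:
k = 25 (k = -5*(-5) = 25)
m(B, b) = -125*B (m(B, b) = (25*(-5))*B = -125*B)
10*16 + (-43/m(2 - l, 0) - 47/(-17)) = 10*16 + (-43*(-1/(125*(2 - 1*1))) - 47/(-17)) = 160 + (-43*(-1/(125*(2 - 1))) - 47*(-1/17)) = 160 + (-43/((-125*1)) + 47/17) = 160 + (-43/(-125) + 47/17) = 160 + (-43*(-1/125) + 47/17) = 160 + (43/125 + 47/17) = 160 + 6606/2125 = 346606/2125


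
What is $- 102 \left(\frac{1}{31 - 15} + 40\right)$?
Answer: $- \frac{32691}{8} \approx -4086.4$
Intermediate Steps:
$- 102 \left(\frac{1}{31 - 15} + 40\right) = - 102 \left(\frac{1}{16} + 40\right) = \left(-102\right) \frac{641}{16} = - \frac{32691}{8}$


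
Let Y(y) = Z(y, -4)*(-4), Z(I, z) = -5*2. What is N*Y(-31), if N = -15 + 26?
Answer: 440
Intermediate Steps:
Z(I, z) = -10
Y(y) = 40 (Y(y) = -10*(-4) = 40)
N = 11
N*Y(-31) = 11*40 = 440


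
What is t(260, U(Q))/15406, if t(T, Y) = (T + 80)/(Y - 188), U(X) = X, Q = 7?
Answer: -170/1394243 ≈ -0.00012193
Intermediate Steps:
t(T, Y) = (80 + T)/(-188 + Y)
t(260, U(Q))/15406 = ((80 + 260)/(-188 + 7))/15406 = (340/(-181))*(1/15406) = -1/181*340*(1/15406) = -340/181*1/15406 = -170/1394243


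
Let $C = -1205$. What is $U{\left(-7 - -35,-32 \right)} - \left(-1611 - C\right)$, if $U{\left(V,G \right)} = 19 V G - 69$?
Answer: $-16687$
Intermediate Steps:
$U{\left(V,G \right)} = -69 + 19 G V$ ($U{\left(V,G \right)} = 19 G V - 69 = -69 + 19 G V$)
$U{\left(-7 - -35,-32 \right)} - \left(-1611 - C\right) = \left(-69 + 19 \left(-32\right) \left(-7 - -35\right)\right) - \left(-1611 - -1205\right) = \left(-69 + 19 \left(-32\right) \left(-7 + 35\right)\right) - \left(-1611 + 1205\right) = \left(-69 + 19 \left(-32\right) 28\right) - -406 = \left(-69 - 17024\right) + 406 = -17093 + 406 = -16687$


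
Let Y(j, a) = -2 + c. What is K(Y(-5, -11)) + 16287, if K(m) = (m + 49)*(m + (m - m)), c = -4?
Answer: 16029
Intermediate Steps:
Y(j, a) = -6 (Y(j, a) = -2 - 4 = -6)
K(m) = m*(49 + m) (K(m) = (49 + m)*(m + 0) = (49 + m)*m = m*(49 + m))
K(Y(-5, -11)) + 16287 = -6*(49 - 6) + 16287 = -6*43 + 16287 = -258 + 16287 = 16029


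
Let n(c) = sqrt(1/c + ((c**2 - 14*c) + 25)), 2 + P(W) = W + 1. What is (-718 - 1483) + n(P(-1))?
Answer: -2201 + sqrt(226)/2 ≈ -2193.5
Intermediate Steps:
P(W) = -1 + W (P(W) = -2 + (W + 1) = -2 + (1 + W) = -1 + W)
n(c) = sqrt(25 + 1/c + c**2 - 14*c) (n(c) = sqrt(1/c + (25 + c**2 - 14*c)) = sqrt(25 + 1/c + c**2 - 14*c))
(-718 - 1483) + n(P(-1)) = (-718 - 1483) + sqrt(25 + 1/(-1 - 1) + (-1 - 1)**2 - 14*(-1 - 1)) = -2201 + sqrt(25 + 1/(-2) + (-2)**2 - 14*(-2)) = -2201 + sqrt(25 - 1/2 + 4 + 28) = -2201 + sqrt(113/2) = -2201 + sqrt(226)/2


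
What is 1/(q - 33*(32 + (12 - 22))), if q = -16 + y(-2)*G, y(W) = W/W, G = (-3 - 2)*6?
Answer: -1/772 ≈ -0.0012953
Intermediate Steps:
G = -30 (G = -5*6 = -30)
y(W) = 1
q = -46 (q = -16 + 1*(-30) = -16 - 30 = -46)
1/(q - 33*(32 + (12 - 22))) = 1/(-46 - 33*(32 + (12 - 22))) = 1/(-46 - 33*(32 - 10)) = 1/(-46 - 33*22) = 1/(-46 - 726) = 1/(-772) = -1/772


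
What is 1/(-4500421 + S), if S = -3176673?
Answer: -1/7677094 ≈ -1.3026e-7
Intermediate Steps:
1/(-4500421 + S) = 1/(-4500421 - 3176673) = 1/(-7677094) = -1/7677094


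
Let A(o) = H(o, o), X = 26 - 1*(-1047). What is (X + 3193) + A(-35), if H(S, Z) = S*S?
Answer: 5491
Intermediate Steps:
X = 1073 (X = 26 + 1047 = 1073)
H(S, Z) = S²
A(o) = o²
(X + 3193) + A(-35) = (1073 + 3193) + (-35)² = 4266 + 1225 = 5491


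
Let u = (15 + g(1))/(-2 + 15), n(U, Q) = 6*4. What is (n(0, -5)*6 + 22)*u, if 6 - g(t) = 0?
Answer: 3486/13 ≈ 268.15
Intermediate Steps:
g(t) = 6 (g(t) = 6 - 1*0 = 6 + 0 = 6)
n(U, Q) = 24
u = 21/13 (u = (15 + 6)/(-2 + 15) = 21/13 ≈ 1.6154)
(n(0, -5)*6 + 22)*u = (24*6 + 22)*(21/13) = (144 + 22)*(21/13) = 166*(21/13) = 3486/13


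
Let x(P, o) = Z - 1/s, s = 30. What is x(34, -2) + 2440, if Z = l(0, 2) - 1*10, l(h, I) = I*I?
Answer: 73019/30 ≈ 2434.0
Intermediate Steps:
l(h, I) = I**2
Z = -6 (Z = 2**2 - 1*10 = 4 - 10 = -6)
x(P, o) = -181/30 (x(P, o) = -6 - 1/30 = -181/30)
x(34, -2) + 2440 = -181/30 + 2440 = 73019/30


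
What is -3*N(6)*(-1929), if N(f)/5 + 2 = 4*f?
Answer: 636570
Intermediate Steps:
N(f) = -10 + 20*f (N(f) = -10 + 5*(4*f) = -10 + 20*f)
-3*N(6)*(-1929) = -3*(-10 + 20*6)*(-1929) = -3*(-10 + 120)*(-1929) = -3*110*(-1929) = -330*(-1929) = 636570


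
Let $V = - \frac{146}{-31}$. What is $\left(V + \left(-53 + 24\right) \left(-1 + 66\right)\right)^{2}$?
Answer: $\frac{3397607521}{961} \approx 3.5355 \cdot 10^{6}$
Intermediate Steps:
$V = \frac{146}{31}$ ($V = \left(-146\right) \left(- \frac{1}{31}\right) = \frac{146}{31} \approx 4.7097$)
$\left(V + \left(-53 + 24\right) \left(-1 + 66\right)\right)^{2} = \left(\frac{146}{31} + \left(-53 + 24\right) \left(-1 + 66\right)\right)^{2} = \left(\frac{146}{31} - 1885\right)^{2} = \left(- \frac{58289}{31}\right)^{2} = \frac{3397607521}{961}$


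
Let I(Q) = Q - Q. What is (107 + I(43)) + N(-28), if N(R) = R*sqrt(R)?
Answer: 107 - 56*I*sqrt(7) ≈ 107.0 - 148.16*I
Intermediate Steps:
N(R) = R**(3/2)
I(Q) = 0
(107 + I(43)) + N(-28) = (107 + 0) + (-28)**(3/2) = 107 - 56*I*sqrt(7)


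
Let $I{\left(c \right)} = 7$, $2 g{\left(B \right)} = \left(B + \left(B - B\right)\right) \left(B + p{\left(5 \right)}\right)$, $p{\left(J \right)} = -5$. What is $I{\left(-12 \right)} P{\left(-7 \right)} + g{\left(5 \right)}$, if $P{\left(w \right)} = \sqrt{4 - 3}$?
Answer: $7$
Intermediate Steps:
$g{\left(B \right)} = \frac{B \left(-5 + B\right)}{2}$ ($g{\left(B \right)} = \frac{\left(B + \left(B - B\right)\right) \left(B - 5\right)}{2} = \frac{\left(B + 0\right) \left(-5 + B\right)}{2} = \frac{B \left(-5 + B\right)}{2}$)
$P{\left(w \right)} = 1$ ($P{\left(w \right)} = \sqrt{1} = 1$)
$I{\left(-12 \right)} P{\left(-7 \right)} + g{\left(5 \right)} = 7 \cdot 1 + \frac{1}{2} \cdot 5 \left(-5 + 5\right) = 7 + \frac{1}{2} \cdot 5 \cdot 0 = 7 + 0 = 7$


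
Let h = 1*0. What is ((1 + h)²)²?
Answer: 1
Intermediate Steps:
h = 0
((1 + h)²)² = ((1 + 0)²)² = (1²)² = 1² = 1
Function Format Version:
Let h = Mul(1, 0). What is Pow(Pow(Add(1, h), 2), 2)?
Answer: 1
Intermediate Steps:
h = 0
Pow(Pow(Add(1, h), 2), 2) = Pow(Pow(Add(1, 0), 2), 2) = Pow(Pow(1, 2), 2) = Pow(1, 2) = 1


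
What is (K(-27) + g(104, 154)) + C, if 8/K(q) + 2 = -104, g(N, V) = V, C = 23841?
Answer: 1271731/53 ≈ 23995.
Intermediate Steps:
K(q) = -4/53 (K(q) = 8/(-2 - 104) = 8/(-106) = 8*(-1/106) = -4/53)
(K(-27) + g(104, 154)) + C = (-4/53 + 154) + 23841 = 8158/53 + 23841 = 1271731/53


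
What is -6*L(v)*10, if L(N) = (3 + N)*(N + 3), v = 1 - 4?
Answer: 0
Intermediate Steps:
v = -3
L(N) = (3 + N)² (L(N) = (3 + N)*(3 + N) = (3 + N)²)
-6*L(v)*10 = -6*(3 - 3)²*10 = -6*0²*10 = -6*0*10 = 0*10 = 0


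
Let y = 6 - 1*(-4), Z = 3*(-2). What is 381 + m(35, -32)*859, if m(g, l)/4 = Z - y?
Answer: -54595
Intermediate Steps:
Z = -6
y = 10 (y = 6 + 4 = 10)
m(g, l) = -64 (m(g, l) = 4*(-6 - 1*10) = 4*(-6 - 10) = 4*(-16) = -64)
381 + m(35, -32)*859 = 381 - 64*859 = 381 - 54976 = -54595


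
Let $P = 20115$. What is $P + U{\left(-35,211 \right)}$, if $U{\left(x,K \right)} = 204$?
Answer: $20319$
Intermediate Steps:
$P + U{\left(-35,211 \right)} = 20115 + 204 = 20319$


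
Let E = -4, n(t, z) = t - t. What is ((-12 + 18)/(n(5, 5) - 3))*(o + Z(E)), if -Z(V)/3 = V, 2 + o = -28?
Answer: 36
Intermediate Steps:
n(t, z) = 0
o = -30 (o = -2 - 28 = -30)
Z(V) = -3*V
((-12 + 18)/(n(5, 5) - 3))*(o + Z(E)) = ((-12 + 18)/(0 - 3))*(-30 - 3*(-4)) = (6/(-3))*(-30 + 12) = (6*(-⅓))*(-18) = -2*(-18) = 36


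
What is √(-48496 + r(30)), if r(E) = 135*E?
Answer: I*√44446 ≈ 210.82*I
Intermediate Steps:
√(-48496 + r(30)) = √(-48496 + 135*30) = √(-48496 + 4050) = √(-44446) = I*√44446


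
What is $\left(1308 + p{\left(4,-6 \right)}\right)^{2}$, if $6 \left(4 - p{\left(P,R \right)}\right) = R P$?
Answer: $1731856$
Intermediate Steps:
$p{\left(P,R \right)} = 4 - \frac{P R}{6}$ ($p{\left(P,R \right)} = 4 - \frac{R P}{6} = 4 - \frac{P R}{6}$)
$\left(1308 + p{\left(4,-6 \right)}\right)^{2} = \left(1308 + \left(4 - \frac{2}{3} \left(-6\right)\right)\right)^{2} = \left(1308 + \left(4 + 4\right)\right)^{2} = \left(1308 + 8\right)^{2} = 1316^{2} = 1731856$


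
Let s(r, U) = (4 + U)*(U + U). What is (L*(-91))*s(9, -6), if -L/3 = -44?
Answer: -288288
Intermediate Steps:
s(r, U) = 2*U*(4 + U) (s(r, U) = (4 + U)*(2*U) = 2*U*(4 + U))
L = 132 (L = -3*(-44) = 132)
(L*(-91))*s(9, -6) = (132*(-91))*(2*(-6)*(4 - 6)) = -24024*(-6)*(-2) = -12012*24 = -288288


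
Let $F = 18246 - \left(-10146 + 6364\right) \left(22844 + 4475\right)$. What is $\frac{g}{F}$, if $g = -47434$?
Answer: $- \frac{23717}{51669352} \approx -0.00045901$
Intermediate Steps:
$F = 103338704$ ($F = 18246 - \left(-3782\right) 27319 = 18246 - -103320458 = 18246 + 103320458 = 103338704$)
$\frac{g}{F} = - \frac{47434}{103338704} = \left(-47434\right) \frac{1}{103338704} = - \frac{23717}{51669352}$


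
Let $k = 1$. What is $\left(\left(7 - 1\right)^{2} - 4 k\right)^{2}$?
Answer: $1024$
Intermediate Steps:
$\left(\left(7 - 1\right)^{2} - 4 k\right)^{2} = \left(\left(7 - 1\right)^{2} - 4\right)^{2} = \left(6^{2} - 4\right)^{2} = \left(36 - 4\right)^{2} = 32^{2} = 1024$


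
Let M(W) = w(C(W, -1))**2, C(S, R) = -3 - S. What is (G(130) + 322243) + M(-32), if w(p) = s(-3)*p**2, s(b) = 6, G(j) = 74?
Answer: 25784433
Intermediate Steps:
w(p) = 6*p**2
M(W) = 36*(-3 - W)**4 (M(W) = (6*(-3 - W)**2)**2 = 36*(-3 - W)**4)
(G(130) + 322243) + M(-32) = (74 + 322243) + 36*(3 - 32)**4 = 322317 + 36*(-29)**4 = 322317 + 36*707281 = 322317 + 25462116 = 25784433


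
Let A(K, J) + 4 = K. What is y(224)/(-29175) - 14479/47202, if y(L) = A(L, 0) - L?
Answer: -46915113/153013150 ≈ -0.30661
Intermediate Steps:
A(K, J) = -4 + K
y(L) = -4 (y(L) = (-4 + L) - L = -4)
y(224)/(-29175) - 14479/47202 = -4/(-29175) - 14479/47202 = -4*(-1/29175) - 14479*1/47202 = 4/29175 - 14479/47202 = -46915113/153013150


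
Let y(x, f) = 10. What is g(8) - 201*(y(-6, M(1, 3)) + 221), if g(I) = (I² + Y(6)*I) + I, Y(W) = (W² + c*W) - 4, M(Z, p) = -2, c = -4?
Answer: -46295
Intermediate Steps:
Y(W) = -4 + W² - 4*W (Y(W) = (W² - 4*W) - 4 = -4 + W² - 4*W)
g(I) = I² + 9*I (g(I) = (I² + (-4 + 6² - 4*6)*I) + I = (I² + (-4 + 36 - 24)*I) + I = (I² + 8*I) + I = I² + 9*I)
g(8) - 201*(y(-6, M(1, 3)) + 221) = 8*(9 + 8) - 201*(10 + 221) = 8*17 - 201*231 = 136 - 46431 = -46295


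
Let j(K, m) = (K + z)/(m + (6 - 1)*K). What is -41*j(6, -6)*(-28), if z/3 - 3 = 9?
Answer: 2009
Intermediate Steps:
z = 36 (z = 9 + 3*9 = 9 + 27 = 36)
j(K, m) = (36 + K)/(m + 5*K) (j(K, m) = (K + 36)/(m + (6 - 1)*K) = (36 + K)/(m + 5*K))
-41*j(6, -6)*(-28) = -41*(36 + 6)/(-6 + 5*6)*(-28) = -41*42/(-6 + 30)*(-28) = -41*42/24*(-28) = -41*7/4*(-28) = -287/4*(-28) = 2009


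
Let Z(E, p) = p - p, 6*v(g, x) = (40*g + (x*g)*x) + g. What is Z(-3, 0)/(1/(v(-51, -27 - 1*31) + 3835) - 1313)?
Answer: 0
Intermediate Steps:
v(g, x) = 41*g/6 + g*x²/6 (v(g, x) = ((40*g + (x*g)*x) + g)/6 = ((40*g + (g*x)*x) + g)/6 = ((40*g + g*x²) + g)/6 = (41*g + g*x²)/6 = 41*g/6 + g*x²/6)
Z(E, p) = 0
Z(-3, 0)/(1/(v(-51, -27 - 1*31) + 3835) - 1313) = 0/(1/((⅙)*(-51)*(41 + (-27 - 1*31)²) + 3835) - 1313) = 0/(1/((⅙)*(-51)*(41 + (-27 - 31)²) + 3835) - 1313) = 0/(1/((⅙)*(-51)*(41 + (-58)²) + 3835) - 1313) = 0/(1/((⅙)*(-51)*(41 + 3364) + 3835) - 1313) = 0/(1/((⅙)*(-51)*3405 + 3835) - 1313) = 0/(1/(-57885/2 + 3835) - 1313) = 0/(1/(-50215/2) - 1313) = 0/(-2/50215 - 1313) = 0/(-65932297/50215) = 0*(-50215/65932297) = 0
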